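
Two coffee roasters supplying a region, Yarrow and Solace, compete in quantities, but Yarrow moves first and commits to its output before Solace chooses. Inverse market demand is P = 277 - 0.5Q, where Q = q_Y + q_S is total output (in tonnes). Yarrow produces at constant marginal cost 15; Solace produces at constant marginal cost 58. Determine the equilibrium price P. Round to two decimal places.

Solve by backward induction. Given q_Y, the follower Solace maximises π_S = (277 - (1/2)q_Y - (1/2)q_S)q_S - 58q_S.
Follower FOC: 219 - (1/2)q_Y - q_S = 0, so q_S(q_Y) = (219 - (1/2)q_Y).
Yarrow substitutes q_S(q_Y) into its own profit: π_Y = q_Y(277 - (1/2)q_Y - (219 - (1/2)q_Y)/2) - 15q_Y = (335/2 - (1/4)q_Y)q_Y - 15q_Y.
Maximising: ∂π_Y/∂q_Y = 305/2 - (1/2)q_Y = 0, giving q_Y = 305.
Then q_S = (219 - (1/2)·305) = 133/2.
Total output Q = 743/2, so price P = 277 - (1/2)·(743/2) = 365/4.

91.25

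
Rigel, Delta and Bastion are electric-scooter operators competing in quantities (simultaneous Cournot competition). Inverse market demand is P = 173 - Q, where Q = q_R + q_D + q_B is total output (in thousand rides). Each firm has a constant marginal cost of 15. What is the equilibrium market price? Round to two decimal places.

Each firm earns π_i = (173 - Q)q_i - 15q_i.
First-order condition (treating rivals' output as given): 158 - 2q_i - Σ_{j≠i} q_j = 0.
By symmetry each firm produces the same amount; substituting Σ_{j≠i} q_j = 2q_i yields q_i = 158/4 = 79/2.
Total output Q = 237/2, so price P = 173 - 237/2 = 109/2.

54.50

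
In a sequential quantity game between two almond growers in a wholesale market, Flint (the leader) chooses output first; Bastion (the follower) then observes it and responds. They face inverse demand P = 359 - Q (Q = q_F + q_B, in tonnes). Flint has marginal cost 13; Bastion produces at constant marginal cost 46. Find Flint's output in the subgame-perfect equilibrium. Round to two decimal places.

189.50

Solve by backward induction. Given q_F, the follower Bastion maximises π_B = (359 - q_F - q_B)q_B - 46q_B.
Setting the follower's marginal profit to zero, 313 - q_F - 2q_B = 0, i.e. q_B = (313 - q_F)/2.
The leader anticipates this reaction. Substituting into P = 359 - Q gives P = 405/2 - (1/2)q_F, so π_F = (405/2 - (1/2)q_F)q_F - 13q_F.
Leader FOC: 379/2 - q_F = 0, so q_F = 379/2.
Then q_B = (313 - 379/2)/2 = 247/4.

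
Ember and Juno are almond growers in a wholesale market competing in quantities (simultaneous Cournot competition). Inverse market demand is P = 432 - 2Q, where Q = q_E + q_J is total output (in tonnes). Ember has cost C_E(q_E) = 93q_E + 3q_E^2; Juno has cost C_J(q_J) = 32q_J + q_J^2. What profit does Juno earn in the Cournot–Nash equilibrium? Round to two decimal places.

10557.10

Ember's profit: π_E = (432 - 2Q)q_E - (93q_E + 3q_E²). Setting ∂π_E/∂q_E = 0: 339 - 10q_E - 2(q_J) = 0.
Juno's profit: π_J = (432 - 2Q)q_J - (32q_J + q_J²). Setting ∂π_J/∂q_J = 0: 400 - 6q_J - 2(q_E) = 0.
Rearranging gives the reaction functions q_E = (339 - 2q_J)/10 and q_J = (400 - 2q_E)/6.
Solving the pair: q_E = 617/28, q_J = 1661/28.
Price P = 432 - 2·(1139/14) = 1885/7.
Juno's profit: (1885/7)·(1661/28) - 32·(1661/28) - (1661/28)² = 10557.0957.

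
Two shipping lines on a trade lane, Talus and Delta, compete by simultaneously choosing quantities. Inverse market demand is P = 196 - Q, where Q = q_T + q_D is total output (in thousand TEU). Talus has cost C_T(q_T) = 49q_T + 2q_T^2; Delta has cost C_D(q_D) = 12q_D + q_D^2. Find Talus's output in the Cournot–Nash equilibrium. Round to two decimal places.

Talus's profit: π_T = (196 - Q)q_T - (49q_T + 2q_T²). Setting ∂π_T/∂q_T = 0: 147 - 6q_T - (q_D) = 0.
Delta's profit: π_D = (196 - Q)q_D - (12q_D + q_D²). Setting ∂π_D/∂q_D = 0: 184 - 4q_D - (q_T) = 0.
Rearranging gives the reaction functions q_T = (147 - q_D)/6 and q_D = (184 - q_T)/4.
Solving the pair: q_T = 404/23, q_D = 957/23.

17.57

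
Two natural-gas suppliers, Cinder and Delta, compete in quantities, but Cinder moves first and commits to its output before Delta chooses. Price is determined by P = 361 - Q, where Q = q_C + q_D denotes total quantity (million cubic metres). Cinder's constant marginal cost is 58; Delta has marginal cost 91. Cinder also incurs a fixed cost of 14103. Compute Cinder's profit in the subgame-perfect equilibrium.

9

The follower Delta best-responds to any q_C: π_D = (361 - Q)q_D - 91q_D.
Setting the follower's marginal profit to zero, 270 - q_C - 2q_D = 0, i.e. q_D = (270 - q_C)/2.
Cinder substitutes q_D(q_C) into its own profit: π_C = q_C(361 - q_C - (270 - q_C)/2) - 58q_C = (226 - (1/2)q_C)q_C - 58q_C.
Maximising: ∂π_C/∂q_C = 168 - q_C = 0, giving q_C = 168.
Then q_D = (270 - 168)/2 = 51.
Price P = 361 - 219 = 142.
Cinder's profit: (142 - 58)·168 - 14103 = 9.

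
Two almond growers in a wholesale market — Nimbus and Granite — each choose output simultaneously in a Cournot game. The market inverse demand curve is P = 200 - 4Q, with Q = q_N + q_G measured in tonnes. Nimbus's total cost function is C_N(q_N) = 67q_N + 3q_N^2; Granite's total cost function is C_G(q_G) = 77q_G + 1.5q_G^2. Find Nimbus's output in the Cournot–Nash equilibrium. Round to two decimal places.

7.04

Nimbus's profit: π_N = (200 - 4Q)q_N - (67q_N + 3q_N²). Setting ∂π_N/∂q_N = 0: 133 - 14q_N - 4(q_G) = 0.
Granite's first-order condition: 123 - 11q_G - 4(q_N) = 0.
Rearranging gives the reaction functions q_N = (133 - 4q_G)/14 and q_G = (123 - 4q_N)/11.
Substituting one into the other gives q_N = 971/138 and q_G = 595/69.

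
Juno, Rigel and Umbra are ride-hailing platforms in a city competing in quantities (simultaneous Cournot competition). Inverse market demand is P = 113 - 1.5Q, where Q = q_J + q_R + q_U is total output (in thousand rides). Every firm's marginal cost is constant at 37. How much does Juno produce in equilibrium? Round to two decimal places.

Each firm earns π_i = (113 - 1.5Q)q_i - 37q_i.
First-order condition (treating rivals' output as given): 76 - 3q_i - (3/2)·Σ_{j≠i} q_j = 0.
With identical firms every q_j equals q_i, so Σ_{j≠i} q_j = 2q_i and 76 = 6q_i, giving q_i = 38/3.

12.67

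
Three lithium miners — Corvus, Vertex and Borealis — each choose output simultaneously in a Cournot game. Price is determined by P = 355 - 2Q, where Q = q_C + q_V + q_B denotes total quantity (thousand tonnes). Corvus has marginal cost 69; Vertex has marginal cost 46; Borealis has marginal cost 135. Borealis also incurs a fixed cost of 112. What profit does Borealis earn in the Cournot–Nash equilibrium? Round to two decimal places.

20.03

Corvus's profit: π_C = (355 - 2Q)q_C - (69q_C). Setting ∂π_C/∂q_C = 0: 286 - 4q_C - 2(q_V + q_B) = 0.
Vertex's first-order condition: 309 - 4q_V - 2(q_C + q_B) = 0.
Borealis's first-order condition: 220 - 4q_B - 2(q_C + q_V) = 0.
Adding the 3 conditions: 815 − 4Q − 4Q = 0, i.e. Q = 815/8.
Back-substituting: q_C = (286 − 815/4)/2 = 329/8, q_V = (309 − 815/4)/2 = 421/8, q_B = (220 − 815/4)/2 = 65/8.
Price P = 355 - 2·(815/8) = 605/4.
Borealis's profit: (605/4 - 135)·(65/8) - 112 = 641/32.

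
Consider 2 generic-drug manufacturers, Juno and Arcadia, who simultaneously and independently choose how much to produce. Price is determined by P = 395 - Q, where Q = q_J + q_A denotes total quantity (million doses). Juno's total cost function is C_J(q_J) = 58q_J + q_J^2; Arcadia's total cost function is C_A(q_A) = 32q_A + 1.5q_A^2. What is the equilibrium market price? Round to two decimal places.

266.74

Juno's profit: π_J = (395 - Q)q_J - (58q_J + q_J²). Setting ∂π_J/∂q_J = 0: 337 - 4q_J - (q_A) = 0.
Arcadia's profit: π_A = (395 - Q)q_A - (32q_A + (3/2)q_A²). Setting ∂π_A/∂q_A = 0: 363 - 5q_A - (q_J) = 0.
Rearranging gives the reaction functions q_J = (337 - q_A)/4 and q_A = (363 - q_J)/5.
Solving the pair: q_J = 1322/19, q_A = 1115/19.
Total output Q = 128.2632, so price P = 395 - 128.2632 = 266.7368.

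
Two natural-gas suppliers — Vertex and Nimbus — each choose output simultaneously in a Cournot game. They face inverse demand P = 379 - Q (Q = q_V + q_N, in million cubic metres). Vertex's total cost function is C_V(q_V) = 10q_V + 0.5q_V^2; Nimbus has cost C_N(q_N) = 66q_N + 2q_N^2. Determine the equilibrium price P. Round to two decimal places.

233.65

Vertex's profit: π_V = (379 - Q)q_V - (10q_V + (1/2)q_V²). Setting ∂π_V/∂q_V = 0: 369 - 3q_V - (q_N) = 0.
Nimbus's profit: π_N = (379 - Q)q_N - (66q_N + 2q_N²). Setting ∂π_N/∂q_N = 0: 313 - 6q_N - (q_V) = 0.
So q_V = (369 - q_N)/3 and q_N = (313 - q_V)/6.
Solving the pair: q_V = 1901/17, q_N = 570/17.
Total output Q = 145.3529, so price P = 379 - 145.3529 = 233.6471.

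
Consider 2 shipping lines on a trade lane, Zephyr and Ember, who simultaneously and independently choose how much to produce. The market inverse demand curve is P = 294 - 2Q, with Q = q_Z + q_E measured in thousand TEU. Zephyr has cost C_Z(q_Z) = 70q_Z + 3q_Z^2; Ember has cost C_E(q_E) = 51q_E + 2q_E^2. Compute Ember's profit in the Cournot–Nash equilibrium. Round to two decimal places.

Zephyr's profit: π_Z = (294 - 2Q)q_Z - (70q_Z + 3q_Z²). Setting ∂π_Z/∂q_Z = 0: 224 - 10q_Z - 2(q_E) = 0.
Ember's first-order condition: 243 - 8q_E - 2(q_Z) = 0.
Best responses: q_Z = (224 - 2q_E)/10, q_E = (243 - 2q_Z)/8.
Substituting one into the other gives q_Z = 653/38 and q_E = 991/38.
Price P = 294 - 2·(822/19) = 207.4737.
Ember's profit: 207.4737·(991/38) - 51·(991/38) - 2(991/38)² = 2720.4460.

2720.45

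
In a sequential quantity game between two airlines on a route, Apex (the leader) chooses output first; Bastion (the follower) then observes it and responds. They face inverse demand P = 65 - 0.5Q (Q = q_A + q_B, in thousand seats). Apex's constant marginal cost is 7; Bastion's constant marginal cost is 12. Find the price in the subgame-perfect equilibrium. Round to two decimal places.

22.75

Solve by backward induction. Given q_A, the follower Bastion maximises π_B = (65 - (1/2)q_A - (1/2)q_B)q_B - 12q_B.
∂π_B/∂q_B = 53 - (1/2)q_A - q_B = 0 gives the reaction function q_B = (53 - (1/2)q_A).
Apex substitutes q_B(q_A) into its own profit: π_A = q_A(65 - (1/2)q_A - (53 - (1/2)q_A)/2) - 7q_A = (77/2 - (1/4)q_A)q_A - 7q_A.
Maximising: ∂π_A/∂q_A = 63/2 - (1/2)q_A = 0, giving q_A = 63.
Then q_B = (53 - (1/2)·63) = 43/2.
Total output Q = 169/2, so price P = 65 - (1/2)·(169/2) = 91/4.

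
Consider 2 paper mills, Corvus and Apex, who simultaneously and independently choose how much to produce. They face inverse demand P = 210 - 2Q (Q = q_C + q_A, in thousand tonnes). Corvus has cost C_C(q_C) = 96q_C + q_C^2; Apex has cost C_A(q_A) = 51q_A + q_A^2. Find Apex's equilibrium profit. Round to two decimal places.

Corvus's profit: π_C = (210 - 2Q)q_C - (96q_C + q_C²). Setting ∂π_C/∂q_C = 0: 114 - 6q_C - 2(q_A) = 0.
Apex's profit: π_A = (210 - 2Q)q_A - (51q_A + q_A²). Setting ∂π_A/∂q_A = 0: 159 - 6q_A - 2(q_C) = 0.
Rearranging gives the reaction functions q_C = (114 - 2q_A)/6 and q_A = (159 - 2q_C)/6.
Solving the pair: q_C = 183/16, q_A = 363/16.
Price P = 210 - 2·(273/8) = 567/4.
Apex's profit: (567/4)·(363/16) - 51·(363/16) - (363/16)² = 1544.1680.

1544.17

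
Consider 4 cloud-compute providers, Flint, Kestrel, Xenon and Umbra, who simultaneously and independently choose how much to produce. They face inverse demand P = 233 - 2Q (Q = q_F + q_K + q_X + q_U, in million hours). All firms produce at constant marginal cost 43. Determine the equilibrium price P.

81

Each firm earns π_i = (233 - 2Q)q_i - 43q_i.
First-order condition (treating rivals' output as given): 190 - 4q_i - 2·Σ_{j≠i} q_j = 0.
By symmetry each firm produces the same amount; substituting Σ_{j≠i} q_j = 3q_i yields q_i = 190/10 = 19.
Total output Q = 76, so price P = 233 - 2·76 = 81.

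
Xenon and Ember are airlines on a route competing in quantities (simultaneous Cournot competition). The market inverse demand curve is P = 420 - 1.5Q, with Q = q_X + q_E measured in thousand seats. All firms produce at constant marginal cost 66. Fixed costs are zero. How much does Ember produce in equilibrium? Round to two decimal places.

78.67

Each firm earns π_i = (420 - 1.5Q)q_i - 66q_i.
First-order condition (treating rivals' output as given): 354 - 3q_i - (3/2)q_j = 0.
By symmetry each firm produces the same amount; substituting q_j = q_i yields q_i = 354/(9/2) = 236/3.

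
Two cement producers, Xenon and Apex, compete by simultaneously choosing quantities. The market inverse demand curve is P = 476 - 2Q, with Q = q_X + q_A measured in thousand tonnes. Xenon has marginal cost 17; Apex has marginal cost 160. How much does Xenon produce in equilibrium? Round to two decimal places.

100.33

Xenon's profit: π_X = (476 - 2Q)q_X - (17q_X). Setting ∂π_X/∂q_X = 0: 459 - 4q_X - 2(q_A) = 0.
Apex's profit: π_A = (476 - 2Q)q_A - (160q_A). Setting ∂π_A/∂q_A = 0: 316 - 4q_A - 2(q_X) = 0.
Best responses: q_X = (459 - 2q_A)/4, q_A = (316 - 2q_X)/4.
Solving the pair: q_X = 301/3, q_A = 173/6.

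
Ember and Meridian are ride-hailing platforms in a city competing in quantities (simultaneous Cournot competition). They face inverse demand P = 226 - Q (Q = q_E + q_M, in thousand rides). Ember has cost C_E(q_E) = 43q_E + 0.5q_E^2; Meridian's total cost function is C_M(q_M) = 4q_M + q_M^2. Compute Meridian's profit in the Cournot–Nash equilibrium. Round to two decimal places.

Ember's profit: π_E = (226 - Q)q_E - (43q_E + (1/2)q_E²). Setting ∂π_E/∂q_E = 0: 183 - 3q_E - (q_M) = 0.
Meridian's profit: π_M = (226 - Q)q_M - (4q_M + q_M²). Setting ∂π_M/∂q_M = 0: 222 - 4q_M - (q_E) = 0.
So q_E = (183 - q_M)/3 and q_M = (222 - q_E)/4.
Solving the pair: q_E = 510/11, q_M = 483/11.
Price P = 226 - 993/11 = 1493/11.
Meridian's profit: (1493/11)·(483/11) - 4·(483/11) - (483/11)² = 3856.0165.

3856.02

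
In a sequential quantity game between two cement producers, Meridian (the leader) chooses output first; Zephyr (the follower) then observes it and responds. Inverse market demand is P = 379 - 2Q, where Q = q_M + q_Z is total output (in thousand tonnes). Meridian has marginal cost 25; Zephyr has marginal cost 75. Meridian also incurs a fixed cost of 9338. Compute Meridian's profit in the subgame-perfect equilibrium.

863

Solve by backward induction. Given q_M, the follower Zephyr maximises π_Z = (379 - 2q_M - 2q_Z)q_Z - 75q_Z.
∂π_Z/∂q_Z = 304 - 2q_M - 4q_Z = 0 gives the reaction function q_Z = (304 - 2q_M)/4.
Meridian substitutes q_Z(q_M) into its own profit: π_M = q_M(379 - 2q_M - (304 - 2q_M)/2) - 25q_M = (227 - q_M)q_M - 25q_M.
Leader FOC: 202 - 2q_M = 0, so q_M = 101.
Then q_Z = (304 - 2·101)/4 = 51/2.
Price P = 379 - 2·(253/2) = 126.
Meridian's profit: (126 - 25)·101 - 9338 = 863.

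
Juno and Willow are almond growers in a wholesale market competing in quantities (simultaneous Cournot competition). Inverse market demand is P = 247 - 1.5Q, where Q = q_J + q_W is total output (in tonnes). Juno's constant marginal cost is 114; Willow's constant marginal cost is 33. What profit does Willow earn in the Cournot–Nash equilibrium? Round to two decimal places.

6446.30

Juno's profit: π_J = (247 - 1.5Q)q_J - (114q_J). Setting ∂π_J/∂q_J = 0: 133 - 3q_J - (3/2)(q_W) = 0.
Willow's first-order condition: 214 - 3q_W - (3/2)(q_J) = 0.
So q_J = (133 - (3/2)q_W)/3 and q_W = (214 - (3/2)q_J)/3.
Substituting one into the other gives q_J = 104/9 and q_W = 590/9.
Price P = 247 - (3/2)·(694/9) = 394/3.
Willow's profit: (394/3 - 33)·(590/9) = 6446.2963.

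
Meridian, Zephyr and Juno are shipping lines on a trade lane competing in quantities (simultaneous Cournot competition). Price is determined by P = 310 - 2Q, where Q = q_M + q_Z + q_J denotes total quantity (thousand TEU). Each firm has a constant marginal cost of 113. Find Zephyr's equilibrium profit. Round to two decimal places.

A representative firm's profit is π_i = q_i(310 - 2Q) - 113q_i.
First-order condition (treating rivals' output as given): 197 - 4q_i - 2·Σ_{j≠i} q_j = 0.
With identical firms every q_j equals q_i, so Σ_{j≠i} q_j = 2q_i and 197 = 8q_i, giving q_i = 197/8.
Price P = 310 - 2·(591/8) = 649/4.
Zephyr's profit: (649/4 - 113)·(197/8) = 1212.7813.

1212.78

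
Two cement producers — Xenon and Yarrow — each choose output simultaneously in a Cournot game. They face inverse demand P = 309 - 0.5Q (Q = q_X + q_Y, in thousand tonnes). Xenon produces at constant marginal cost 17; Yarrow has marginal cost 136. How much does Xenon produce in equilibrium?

Xenon's profit: π_X = (309 - 0.5Q)q_X - (17q_X). Setting ∂π_X/∂q_X = 0: 292 - q_X - (1/2)(q_Y) = 0.
Yarrow's first-order condition: 173 - q_Y - (1/2)(q_X) = 0.
Best responses: q_X = (292 - (1/2)q_Y), q_Y = (173 - (1/2)q_X).
Substituting one into the other gives q_X = 274 and q_Y = 36.

274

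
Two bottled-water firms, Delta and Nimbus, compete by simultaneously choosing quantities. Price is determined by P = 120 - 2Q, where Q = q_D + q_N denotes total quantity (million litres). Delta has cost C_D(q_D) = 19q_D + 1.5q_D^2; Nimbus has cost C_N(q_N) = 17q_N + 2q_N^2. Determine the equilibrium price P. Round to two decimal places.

76.88

Delta's profit: π_D = (120 - 2Q)q_D - (19q_D + (3/2)q_D²). Setting ∂π_D/∂q_D = 0: 101 - 7q_D - 2(q_N) = 0.
Nimbus's profit: π_N = (120 - 2Q)q_N - (17q_N + 2q_N²). Setting ∂π_N/∂q_N = 0: 103 - 8q_N - 2(q_D) = 0.
Rearranging gives the reaction functions q_D = (101 - 2q_N)/7 and q_N = (103 - 2q_D)/8.
Solving the pair: q_D = 301/26, q_N = 519/52.
Total output Q = 1121/52, so price P = 120 - 2·(1121/52) = 1999/26.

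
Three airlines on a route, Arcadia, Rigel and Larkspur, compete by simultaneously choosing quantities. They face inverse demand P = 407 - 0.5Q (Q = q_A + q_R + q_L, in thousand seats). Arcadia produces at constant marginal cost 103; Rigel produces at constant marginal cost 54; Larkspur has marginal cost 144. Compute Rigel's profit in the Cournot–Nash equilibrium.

Arcadia's profit: π_A = (407 - 0.5Q)q_A - (103q_A). Setting ∂π_A/∂q_A = 0: 304 - q_A - (1/2)(q_R + q_L) = 0.
Rigel's first-order condition: 353 - q_R - (1/2)(q_A + q_L) = 0.
Larkspur's first-order condition: 263 - q_L - (1/2)(q_A + q_R) = 0.
Adding the 3 conditions: 920 − Q − Q = 0, i.e. Q = 460.
Back-substituting: q_A = (304 − 230)/(1/2) = 148, q_R = (353 − 230)/(1/2) = 246, q_L = (263 − 230)/(1/2) = 66.
Price P = 407 - (1/2)·460 = 177.
Rigel's profit: (177 - 54)·246 = 30258.

30258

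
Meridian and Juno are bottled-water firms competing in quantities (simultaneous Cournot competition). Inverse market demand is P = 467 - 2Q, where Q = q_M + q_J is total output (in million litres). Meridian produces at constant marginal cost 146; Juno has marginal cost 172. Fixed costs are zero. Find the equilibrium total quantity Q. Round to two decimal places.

102.67

Meridian's profit: π_M = (467 - 2Q)q_M - (146q_M). Setting ∂π_M/∂q_M = 0: 321 - 4q_M - 2(q_J) = 0.
Juno's profit: π_J = (467 - 2Q)q_J - (172q_J). Setting ∂π_J/∂q_J = 0: 295 - 4q_J - 2(q_M) = 0.
Best responses: q_M = (321 - 2q_J)/4, q_J = (295 - 2q_M)/4.
Solving the pair: q_M = 347/6, q_J = 269/6.
Total output Q = 347/6 + 269/6 = 308/3.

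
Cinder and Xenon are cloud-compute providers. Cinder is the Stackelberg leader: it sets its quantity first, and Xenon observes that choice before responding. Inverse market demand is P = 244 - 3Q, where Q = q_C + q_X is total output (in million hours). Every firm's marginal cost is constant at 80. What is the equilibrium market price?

The follower Xenon best-responds to any q_C: π_X = (244 - 3Q)q_X - 80q_X.
Follower FOC: 164 - 3q_C - 6q_X = 0, so q_X(q_C) = (164 - 3q_C)/6.
The leader anticipates this reaction. Substituting into P = 244 - 3Q gives P = 162 - (3/2)q_C, so π_C = (162 - (3/2)q_C)q_C - 80q_C.
Leader FOC: 82 - 3q_C = 0, so q_C = 82/3.
Then q_X = (164 - 3·(82/3))/6 = 41/3.
Total output Q = 41, so price P = 244 - 3·41 = 121.

121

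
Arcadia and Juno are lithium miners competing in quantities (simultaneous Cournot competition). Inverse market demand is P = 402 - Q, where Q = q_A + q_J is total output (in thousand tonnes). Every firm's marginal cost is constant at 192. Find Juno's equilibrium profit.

4900

Each firm earns π_i = (402 - Q)q_i - 192q_i.
First-order condition (treating rivals' output as given): 210 - 2q_i - q_j = 0.
By symmetry each firm produces the same amount; substituting q_j = q_i yields q_i = 210/3 = 70.
Price P = 402 - 140 = 262.
Juno's profit: (262 - 192)·70 = 4900.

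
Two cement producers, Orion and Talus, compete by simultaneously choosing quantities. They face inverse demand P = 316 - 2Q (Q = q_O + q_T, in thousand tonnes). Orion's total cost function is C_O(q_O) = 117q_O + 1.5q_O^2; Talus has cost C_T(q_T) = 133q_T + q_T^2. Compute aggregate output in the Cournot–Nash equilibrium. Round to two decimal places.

45.03

Orion's profit: π_O = (316 - 2Q)q_O - (117q_O + (3/2)q_O²). Setting ∂π_O/∂q_O = 0: 199 - 7q_O - 2(q_T) = 0.
Talus's first-order condition: 183 - 6q_T - 2(q_O) = 0.
So q_O = (199 - 2q_T)/7 and q_T = (183 - 2q_O)/6.
Solving the pair: q_O = 414/19, q_T = 883/38.
Total output Q = 414/19 + 883/38 = 1711/38.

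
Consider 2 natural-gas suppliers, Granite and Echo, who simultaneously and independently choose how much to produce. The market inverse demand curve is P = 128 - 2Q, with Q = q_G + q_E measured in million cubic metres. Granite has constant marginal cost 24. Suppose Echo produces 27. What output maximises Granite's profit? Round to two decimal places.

With the rival's output fixed at 27, Granite's profit is π_G = (128 - 2·27 - 2q_G)q_G - (24q_G) = (74 - 2q_G)q_G - (24q_G).
∂π_G/∂q_G = 50 - 4q_G = 0, so q_G = 25/2.

12.50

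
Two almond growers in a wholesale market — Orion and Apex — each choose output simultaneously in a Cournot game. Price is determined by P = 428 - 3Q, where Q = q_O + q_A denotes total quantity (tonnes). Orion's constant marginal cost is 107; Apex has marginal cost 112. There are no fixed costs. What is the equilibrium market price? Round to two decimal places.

215.67

Orion's profit: π_O = (428 - 3Q)q_O - (107q_O). Setting ∂π_O/∂q_O = 0: 321 - 6q_O - 3(q_A) = 0.
Apex's profit: π_A = (428 - 3Q)q_A - (112q_A). Setting ∂π_A/∂q_A = 0: 316 - 6q_A - 3(q_O) = 0.
Rearranging gives the reaction functions q_O = (321 - 3q_A)/6 and q_A = (316 - 3q_O)/6.
Substituting one into the other gives q_O = 326/9 and q_A = 311/9.
Total output Q = 637/9, so price P = 428 - 3·(637/9) = 647/3.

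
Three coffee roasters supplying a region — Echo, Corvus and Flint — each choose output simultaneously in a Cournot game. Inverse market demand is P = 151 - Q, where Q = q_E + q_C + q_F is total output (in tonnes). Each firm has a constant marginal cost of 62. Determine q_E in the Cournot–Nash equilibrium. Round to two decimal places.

A representative firm's profit is π_i = q_i(151 - Q) - 62q_i.
Setting ∂π_i/∂q_i = 0 with rivals' quantities fixed: 89 - 2q_i - Σ_{j≠i} q_j = 0.
With identical firms every q_j equals q_i, so Σ_{j≠i} q_j = 2q_i and 89 = 4q_i, giving q_i = 89/4.

22.25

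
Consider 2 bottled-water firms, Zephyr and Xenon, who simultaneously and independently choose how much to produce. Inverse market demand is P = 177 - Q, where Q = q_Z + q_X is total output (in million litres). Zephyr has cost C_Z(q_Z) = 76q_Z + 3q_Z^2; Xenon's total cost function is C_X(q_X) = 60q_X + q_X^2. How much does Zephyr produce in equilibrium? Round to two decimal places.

9.26

Zephyr's profit: π_Z = (177 - Q)q_Z - (76q_Z + 3q_Z²). Setting ∂π_Z/∂q_Z = 0: 101 - 8q_Z - (q_X) = 0.
Xenon's profit: π_X = (177 - Q)q_X - (60q_X + q_X²). Setting ∂π_X/∂q_X = 0: 117 - 4q_X - (q_Z) = 0.
So q_Z = (101 - q_X)/8 and q_X = (117 - q_Z)/4.
Solving the pair: q_Z = 287/31, q_X = 835/31.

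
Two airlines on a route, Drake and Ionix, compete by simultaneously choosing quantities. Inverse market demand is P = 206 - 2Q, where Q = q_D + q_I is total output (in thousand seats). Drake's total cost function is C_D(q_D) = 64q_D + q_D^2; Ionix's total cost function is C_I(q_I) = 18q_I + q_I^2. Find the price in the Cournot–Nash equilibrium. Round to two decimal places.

123.50

Drake's profit: π_D = (206 - 2Q)q_D - (64q_D + q_D²). Setting ∂π_D/∂q_D = 0: 142 - 6q_D - 2(q_I) = 0.
Ionix's profit: π_I = (206 - 2Q)q_I - (18q_I + q_I²). Setting ∂π_I/∂q_I = 0: 188 - 6q_I - 2(q_D) = 0.
So q_D = (142 - 2q_I)/6 and q_I = (188 - 2q_D)/6.
Solving the pair: q_D = 119/8, q_I = 211/8.
Total output Q = 165/4, so price P = 206 - 2·(165/4) = 247/2.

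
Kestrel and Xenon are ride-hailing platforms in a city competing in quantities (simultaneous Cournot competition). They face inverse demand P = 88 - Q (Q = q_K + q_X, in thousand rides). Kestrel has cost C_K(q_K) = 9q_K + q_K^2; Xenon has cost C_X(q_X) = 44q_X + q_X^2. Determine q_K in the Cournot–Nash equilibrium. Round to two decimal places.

18.13

Kestrel's profit: π_K = (88 - Q)q_K - (9q_K + q_K²). Setting ∂π_K/∂q_K = 0: 79 - 4q_K - (q_X) = 0.
Xenon's profit: π_X = (88 - Q)q_X - (44q_X + q_X²). Setting ∂π_X/∂q_X = 0: 44 - 4q_X - (q_K) = 0.
Best responses: q_K = (79 - q_X)/4, q_X = (44 - q_K)/4.
Solving the pair: q_K = 272/15, q_X = 97/15.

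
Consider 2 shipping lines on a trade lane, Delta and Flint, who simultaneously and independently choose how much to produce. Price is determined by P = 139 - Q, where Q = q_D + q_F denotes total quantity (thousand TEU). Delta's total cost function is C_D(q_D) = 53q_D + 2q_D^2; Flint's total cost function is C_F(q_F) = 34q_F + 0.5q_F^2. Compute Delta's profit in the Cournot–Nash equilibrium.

Delta's profit: π_D = (139 - Q)q_D - (53q_D + 2q_D²). Setting ∂π_D/∂q_D = 0: 86 - 6q_D - (q_F) = 0.
Flint's first-order condition: 105 - 3q_F - (q_D) = 0.
Rearranging gives the reaction functions q_D = (86 - q_F)/6 and q_F = (105 - q_D)/3.
Solving the pair: q_D = 9, q_F = 32.
Price P = 139 - 41 = 98.
Delta's profit: 98·9 - 53·9 - 2·9² = 243.

243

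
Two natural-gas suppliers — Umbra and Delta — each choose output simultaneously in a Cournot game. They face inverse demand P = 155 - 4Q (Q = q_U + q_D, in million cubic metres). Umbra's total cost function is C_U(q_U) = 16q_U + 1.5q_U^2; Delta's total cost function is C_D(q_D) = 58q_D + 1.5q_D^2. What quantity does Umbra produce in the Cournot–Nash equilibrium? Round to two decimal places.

Umbra's profit: π_U = (155 - 4Q)q_U - (16q_U + (3/2)q_U²). Setting ∂π_U/∂q_U = 0: 139 - 11q_U - 4(q_D) = 0.
Delta's first-order condition: 97 - 11q_D - 4(q_U) = 0.
Best responses: q_U = (139 - 4q_D)/11, q_D = (97 - 4q_U)/11.
Substituting one into the other gives q_U = 163/15 and q_D = 73/15.

10.87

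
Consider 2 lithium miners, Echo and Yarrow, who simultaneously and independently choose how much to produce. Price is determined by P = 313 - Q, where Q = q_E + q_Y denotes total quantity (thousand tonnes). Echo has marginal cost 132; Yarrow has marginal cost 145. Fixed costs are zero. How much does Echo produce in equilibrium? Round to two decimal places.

Echo's profit: π_E = (313 - Q)q_E - (132q_E). Setting ∂π_E/∂q_E = 0: 181 - 2q_E - (q_Y) = 0.
Yarrow's profit: π_Y = (313 - Q)q_Y - (145q_Y). Setting ∂π_Y/∂q_Y = 0: 168 - 2q_Y - (q_E) = 0.
So q_E = (181 - q_Y)/2 and q_Y = (168 - q_E)/2.
Substituting one into the other gives q_E = 194/3 and q_Y = 155/3.

64.67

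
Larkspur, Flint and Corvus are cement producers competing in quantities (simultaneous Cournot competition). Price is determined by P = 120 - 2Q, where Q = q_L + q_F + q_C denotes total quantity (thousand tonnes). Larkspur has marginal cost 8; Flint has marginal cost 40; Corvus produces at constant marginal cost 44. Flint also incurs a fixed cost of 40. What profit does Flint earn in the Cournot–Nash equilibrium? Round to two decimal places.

44.50

Larkspur's profit: π_L = (120 - 2Q)q_L - (8q_L). Setting ∂π_L/∂q_L = 0: 112 - 4q_L - 2(q_F + q_C) = 0.
Flint's first-order condition: 80 - 4q_F - 2(q_L + q_C) = 0.
Corvus's profit: π_C = (120 - 2Q)q_C - (44q_C). Setting ∂π_C/∂q_C = 0: 76 - 4q_C - 2(q_L + q_F) = 0.
Adding the 3 conditions: 268 − 4Q − 4Q = 0, i.e. Q = 67/2.
Back-substituting: q_L = (112 − 67)/2 = 45/2, q_F = (80 − 67)/2 = 13/2, q_C = (76 − 67)/2 = 9/2.
Price P = 120 - 2·(67/2) = 53.
Flint's profit: (53 - 40)·(13/2) - 40 = 89/2.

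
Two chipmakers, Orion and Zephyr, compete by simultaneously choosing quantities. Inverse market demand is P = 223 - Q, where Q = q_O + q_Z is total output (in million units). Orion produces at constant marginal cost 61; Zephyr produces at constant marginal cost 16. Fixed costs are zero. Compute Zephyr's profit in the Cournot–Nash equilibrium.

Orion's profit: π_O = (223 - Q)q_O - (61q_O). Setting ∂π_O/∂q_O = 0: 162 - 2q_O - (q_Z) = 0.
Zephyr's first-order condition: 207 - 2q_Z - (q_O) = 0.
Best responses: q_O = (162 - q_Z)/2, q_Z = (207 - q_O)/2.
Solving the pair: q_O = 39, q_Z = 84.
Price P = 223 - 123 = 100.
Zephyr's profit: (100 - 16)·84 = 7056.

7056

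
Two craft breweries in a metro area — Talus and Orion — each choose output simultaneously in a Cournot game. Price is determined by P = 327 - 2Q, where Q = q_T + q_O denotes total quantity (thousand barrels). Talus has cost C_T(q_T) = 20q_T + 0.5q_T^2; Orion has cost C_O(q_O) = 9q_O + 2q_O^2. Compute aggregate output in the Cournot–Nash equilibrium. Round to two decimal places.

Talus's profit: π_T = (327 - 2Q)q_T - (20q_T + (1/2)q_T²). Setting ∂π_T/∂q_T = 0: 307 - 5q_T - 2(q_O) = 0.
Orion's profit: π_O = (327 - 2Q)q_O - (9q_O + 2q_O²). Setting ∂π_O/∂q_O = 0: 318 - 8q_O - 2(q_T) = 0.
So q_T = (307 - 2q_O)/5 and q_O = (318 - 2q_T)/8.
Solving the pair: q_T = 455/9, q_O = 244/9.
Total output Q = 455/9 + 244/9 = 233/3.

77.67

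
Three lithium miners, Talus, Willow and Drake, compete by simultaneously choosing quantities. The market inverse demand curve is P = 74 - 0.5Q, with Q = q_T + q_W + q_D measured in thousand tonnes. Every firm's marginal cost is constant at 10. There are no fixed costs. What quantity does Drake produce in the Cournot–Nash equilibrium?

Each firm earns π_i = (74 - 0.5Q)q_i - 10q_i.
Setting ∂π_i/∂q_i = 0 with rivals' quantities fixed: 64 - q_i - (1/2)·Σ_{j≠i} q_j = 0.
By symmetry each firm produces the same amount; substituting Σ_{j≠i} q_j = 2q_i yields q_i = 64/2 = 32.

32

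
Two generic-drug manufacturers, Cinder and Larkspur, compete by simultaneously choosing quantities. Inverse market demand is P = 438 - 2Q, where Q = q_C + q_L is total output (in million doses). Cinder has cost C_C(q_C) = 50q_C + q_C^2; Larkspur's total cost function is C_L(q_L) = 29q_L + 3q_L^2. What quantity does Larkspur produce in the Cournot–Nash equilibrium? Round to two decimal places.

29.96

Cinder's profit: π_C = (438 - 2Q)q_C - (50q_C + q_C²). Setting ∂π_C/∂q_C = 0: 388 - 6q_C - 2(q_L) = 0.
Larkspur's first-order condition: 409 - 10q_L - 2(q_C) = 0.
Best responses: q_C = (388 - 2q_L)/6, q_L = (409 - 2q_C)/10.
Substituting one into the other gives q_C = 1531/28 and q_L = 839/28.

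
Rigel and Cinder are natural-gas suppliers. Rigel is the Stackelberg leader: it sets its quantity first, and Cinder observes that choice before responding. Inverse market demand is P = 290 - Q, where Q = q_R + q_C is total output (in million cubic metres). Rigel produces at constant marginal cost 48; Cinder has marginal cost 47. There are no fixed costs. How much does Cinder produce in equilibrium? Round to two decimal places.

61.25

The follower Cinder best-responds to any q_R: π_C = (290 - Q)q_C - 47q_C.
Setting the follower's marginal profit to zero, 243 - q_R - 2q_C = 0, i.e. q_C = (243 - q_R)/2.
The leader anticipates this reaction. Substituting into P = 290 - Q gives P = 337/2 - (1/2)q_R, so π_R = (337/2 - (1/2)q_R)q_R - 48q_R.
The leader's first-order condition 241/2 - q_R = 0 yields q_R = 241/2.
Then q_C = (243 - 241/2)/2 = 245/4.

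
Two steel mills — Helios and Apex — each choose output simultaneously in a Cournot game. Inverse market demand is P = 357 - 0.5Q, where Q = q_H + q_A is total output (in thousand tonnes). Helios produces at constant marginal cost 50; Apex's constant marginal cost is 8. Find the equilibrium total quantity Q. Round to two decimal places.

437.33

Helios's profit: π_H = (357 - 0.5Q)q_H - (50q_H). Setting ∂π_H/∂q_H = 0: 307 - q_H - (1/2)(q_A) = 0.
Apex's first-order condition: 349 - q_A - (1/2)(q_H) = 0.
So q_H = (307 - (1/2)q_A) and q_A = (349 - (1/2)q_H).
Substituting one into the other gives q_H = 530/3 and q_A = 782/3.
Total output Q = 530/3 + 782/3 = 1312/3.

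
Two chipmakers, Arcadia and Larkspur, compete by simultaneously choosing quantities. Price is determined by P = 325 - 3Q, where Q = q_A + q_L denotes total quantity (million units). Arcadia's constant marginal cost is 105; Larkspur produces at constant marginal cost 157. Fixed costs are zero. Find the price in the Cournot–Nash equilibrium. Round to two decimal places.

Arcadia's profit: π_A = (325 - 3Q)q_A - (105q_A). Setting ∂π_A/∂q_A = 0: 220 - 6q_A - 3(q_L) = 0.
Larkspur's first-order condition: 168 - 6q_L - 3(q_A) = 0.
Best responses: q_A = (220 - 3q_L)/6, q_L = (168 - 3q_A)/6.
Substituting one into the other gives q_A = 272/9 and q_L = 116/9.
Total output Q = 388/9, so price P = 325 - 3·(388/9) = 587/3.

195.67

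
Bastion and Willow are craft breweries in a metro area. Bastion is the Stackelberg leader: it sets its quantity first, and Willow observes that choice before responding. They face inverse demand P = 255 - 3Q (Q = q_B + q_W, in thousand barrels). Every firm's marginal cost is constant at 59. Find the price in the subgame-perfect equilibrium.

Solve by backward induction. Given q_B, the follower Willow maximises π_W = (255 - 3q_B - 3q_W)q_W - 59q_W.
Follower FOC: 196 - 3q_B - 6q_W = 0, so q_W(q_B) = (196 - 3q_B)/6.
Bastion substitutes q_W(q_B) into its own profit: π_B = q_B(255 - 3q_B - (196 - 3q_B)/2) - 59q_B = (157 - (3/2)q_B)q_B - 59q_B.
Maximising: ∂π_B/∂q_B = 98 - 3q_B = 0, giving q_B = 98/3.
Then q_W = (196 - 3·(98/3))/6 = 49/3.
Total output Q = 49, so price P = 255 - 3·49 = 108.

108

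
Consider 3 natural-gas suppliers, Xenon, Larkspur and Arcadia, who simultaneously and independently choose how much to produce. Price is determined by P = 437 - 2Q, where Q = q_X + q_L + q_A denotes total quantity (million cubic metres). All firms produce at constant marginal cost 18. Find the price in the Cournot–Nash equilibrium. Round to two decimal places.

122.75

A representative firm's profit is π_i = q_i(437 - 2Q) - 18q_i.
First-order condition (treating rivals' output as given): 419 - 4q_i - 2·Σ_{j≠i} q_j = 0.
With identical firms every q_j equals q_i, so Σ_{j≠i} q_j = 2q_i and 419 = 8q_i, giving q_i = 419/8.
Total output Q = 1257/8, so price P = 437 - 2·(1257/8) = 491/4.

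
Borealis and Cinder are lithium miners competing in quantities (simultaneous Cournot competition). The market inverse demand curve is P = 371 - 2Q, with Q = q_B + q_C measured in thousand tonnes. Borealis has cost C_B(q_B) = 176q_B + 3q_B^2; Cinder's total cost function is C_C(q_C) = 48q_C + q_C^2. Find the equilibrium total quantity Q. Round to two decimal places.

60.07

Borealis's profit: π_B = (371 - 2Q)q_B - (176q_B + 3q_B²). Setting ∂π_B/∂q_B = 0: 195 - 10q_B - 2(q_C) = 0.
Cinder's profit: π_C = (371 - 2Q)q_C - (48q_C + q_C²). Setting ∂π_C/∂q_C = 0: 323 - 6q_C - 2(q_B) = 0.
So q_B = (195 - 2q_C)/10 and q_C = (323 - 2q_B)/6.
Substituting one into the other gives q_B = 131/14 and q_C = 355/7.
Total output Q = 131/14 + 355/7 = 841/14.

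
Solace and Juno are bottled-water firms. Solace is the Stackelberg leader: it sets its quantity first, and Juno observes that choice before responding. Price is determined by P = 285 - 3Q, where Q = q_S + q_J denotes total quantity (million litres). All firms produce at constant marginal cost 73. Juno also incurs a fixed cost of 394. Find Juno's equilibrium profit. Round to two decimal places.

542.33

The follower Juno best-responds to any q_S: π_J = (285 - 3Q)q_J - 73q_J.
Setting the follower's marginal profit to zero, 212 - 3q_S - 6q_J = 0, i.e. q_J = (212 - 3q_S)/6.
The leader anticipates this reaction. Substituting into P = 285 - 3Q gives P = 179 - (3/2)q_S, so π_S = (179 - (3/2)q_S)q_S - 73q_S.
The leader's first-order condition 106 - 3q_S = 0 yields q_S = 106/3.
Then q_J = (212 - 3·(106/3))/6 = 53/3.
Price P = 285 - 3·53 = 126.
Juno's profit: (126 - 73)·(53/3) - 394 = 1627/3.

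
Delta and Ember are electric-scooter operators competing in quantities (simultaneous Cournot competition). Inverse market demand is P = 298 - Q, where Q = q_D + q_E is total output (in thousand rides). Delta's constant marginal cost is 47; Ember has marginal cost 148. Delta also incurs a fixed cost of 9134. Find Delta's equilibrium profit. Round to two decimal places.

4633.11

Delta's profit: π_D = (298 - Q)q_D - (47q_D). Setting ∂π_D/∂q_D = 0: 251 - 2q_D - (q_E) = 0.
Ember's profit: π_E = (298 - Q)q_E - (148q_E). Setting ∂π_E/∂q_E = 0: 150 - 2q_E - (q_D) = 0.
Rearranging gives the reaction functions q_D = (251 - q_E)/2 and q_E = (150 - q_D)/2.
Solving the pair: q_D = 352/3, q_E = 49/3.
Price P = 298 - 401/3 = 493/3.
Delta's profit: (493/3 - 47)·(352/3) - 9134 = 4633.1111.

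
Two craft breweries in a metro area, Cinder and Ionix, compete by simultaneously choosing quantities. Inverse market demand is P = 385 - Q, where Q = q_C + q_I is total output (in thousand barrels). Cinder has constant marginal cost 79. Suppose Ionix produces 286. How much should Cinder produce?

10

With the rival's output fixed at 286, Cinder's profit is π_C = (385 - 286 - q_C)q_C - (79q_C) = (99 - q_C)q_C - (79q_C).
∂π_C/∂q_C = 20 - 2q_C = 0, so q_C = 10.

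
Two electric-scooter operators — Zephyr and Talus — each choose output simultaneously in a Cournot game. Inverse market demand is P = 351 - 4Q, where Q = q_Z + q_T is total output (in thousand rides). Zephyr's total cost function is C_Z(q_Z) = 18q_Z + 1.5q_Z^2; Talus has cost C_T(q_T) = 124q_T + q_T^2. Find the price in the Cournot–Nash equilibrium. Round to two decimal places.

198.36

Zephyr's profit: π_Z = (351 - 4Q)q_Z - (18q_Z + (3/2)q_Z²). Setting ∂π_Z/∂q_Z = 0: 333 - 11q_Z - 4(q_T) = 0.
Talus's profit: π_T = (351 - 4Q)q_T - (124q_T + q_T²). Setting ∂π_T/∂q_T = 0: 227 - 10q_T - 4(q_Z) = 0.
Best responses: q_Z = (333 - 4q_T)/11, q_T = (227 - 4q_Z)/10.
Substituting one into the other gives q_Z = 1211/47 and q_T = 1165/94.
Total output Q = 38.1596, so price P = 351 - 4·38.1596 = 198.3617.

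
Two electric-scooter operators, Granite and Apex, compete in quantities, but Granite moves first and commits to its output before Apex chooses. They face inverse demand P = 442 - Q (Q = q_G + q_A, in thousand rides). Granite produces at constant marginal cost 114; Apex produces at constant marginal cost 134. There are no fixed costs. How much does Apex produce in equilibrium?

Solve by backward induction. Given q_G, the follower Apex maximises π_A = (442 - q_G - q_A)q_A - 134q_A.
Follower FOC: 308 - q_G - 2q_A = 0, so q_A(q_G) = (308 - q_G)/2.
Granite substitutes q_A(q_G) into its own profit: π_G = q_G(442 - q_G - (308 - q_G)/2) - 114q_G = (288 - (1/2)q_G)q_G - 114q_G.
Maximising: ∂π_G/∂q_G = 174 - q_G = 0, giving q_G = 174.
Then q_A = (308 - 174)/2 = 67.

67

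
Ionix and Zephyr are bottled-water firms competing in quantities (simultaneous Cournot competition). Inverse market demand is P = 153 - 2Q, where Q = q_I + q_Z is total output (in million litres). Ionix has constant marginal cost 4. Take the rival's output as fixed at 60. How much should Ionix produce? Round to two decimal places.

7.25

With the rival's output fixed at 60, Ionix's profit is π_I = (153 - 2·60 - 2q_I)q_I - (4q_I) = (33 - 2q_I)q_I - (4q_I).
∂π_I/∂q_I = 29 - 4q_I = 0, so q_I = 29/4.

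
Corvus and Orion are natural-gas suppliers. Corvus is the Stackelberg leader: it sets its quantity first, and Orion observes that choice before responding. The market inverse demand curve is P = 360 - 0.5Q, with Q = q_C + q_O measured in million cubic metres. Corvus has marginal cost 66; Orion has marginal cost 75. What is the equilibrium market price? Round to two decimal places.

141.75

The follower Orion best-responds to any q_C: π_O = (360 - 0.5Q)q_O - 75q_O.
Follower FOC: 285 - (1/2)q_C - q_O = 0, so q_O(q_C) = (285 - (1/2)q_C).
Corvus substitutes q_O(q_C) into its own profit: π_C = q_C(360 - (1/2)q_C - (285 - (1/2)q_C)/2) - 66q_C = (435/2 - (1/4)q_C)q_C - 66q_C.
Leader FOC: 303/2 - (1/2)q_C = 0, so q_C = 303.
Then q_O = (285 - (1/2)·303) = 267/2.
Total output Q = 873/2, so price P = 360 - (1/2)·(873/2) = 567/4.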